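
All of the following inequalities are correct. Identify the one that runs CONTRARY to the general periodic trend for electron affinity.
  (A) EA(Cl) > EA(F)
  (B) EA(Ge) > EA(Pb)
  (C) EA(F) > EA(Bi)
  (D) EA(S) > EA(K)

(A)

The general trend: electron affinity increases across a period and decreases down a group.
(A) Cl (period 3, group 17) vs F (period 2, group 17): the stated order contradicts the simple trend.
(B) Ge (period 4, group 14) vs Pb (period 6, group 14): the stated order agrees with the simple trend.
(C) F (period 2, group 17) vs Bi (period 6, group 15): the stated order agrees with the simple trend.
(D) S (period 3, group 16) vs K (period 4, group 1): the stated order agrees with the simple trend.
The exception is (A): F's small 2p subshell makes the incoming electron feel strong e⁻–e⁻ repulsion, so Cl actually releases more energy on gaining an electron.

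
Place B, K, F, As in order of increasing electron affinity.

B is in period 2, group 13; F is in period 2, group 17; K is in period 4, group 1; As is in period 4, group 15.
Atoms with high Z_eff and room in the valence shell (especially the halogens) have the most exothermic electron affinities.
These span different periods and groups, so the two trends combine.
K > B: this pair runs against the simple trend — see the exception note.
As > K: As lies to the right of K in period 4, so the across-period effect alone puts As higher.
F > As: both effects reinforce here, so F is clearly the higher of the two.
Note the exception: K has a higher electron affinity than B, contrary to the simple trend — B's ns²np¹ configuration gives only a small electron affinity — the sparsely filled np subshell binds an added electron weakly.
Tabulated electron affinity (kJ/mol): B 27, F 328, K 48, As 78.
So from lowest to highest: B < K < As < F.

B, K, As, F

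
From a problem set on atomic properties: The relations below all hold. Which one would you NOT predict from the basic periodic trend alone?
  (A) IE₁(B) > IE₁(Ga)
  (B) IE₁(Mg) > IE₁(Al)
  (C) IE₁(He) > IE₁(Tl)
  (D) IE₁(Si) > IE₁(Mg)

(B)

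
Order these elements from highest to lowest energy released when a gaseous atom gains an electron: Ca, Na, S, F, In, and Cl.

F is in period 2, group 17; Na is in period 3, group 1; S is in period 3, group 16; Cl is in period 3, group 17; Ca is in period 4, group 2; In is in period 5, group 13.
EA tends to increase across a period and decrease down a group, though the pattern is less regular than for IE or radius.
Neither a single period nor a single group — weigh both effects.
In > Ca: period and group pull opposite ways; the across-period shift dominates (29 vs 2 kJ/mol).
Na > In: the two effects oppose for this pair; the down-group effect wins (53 vs 29 kJ/mol).
S > Na: both are in period 3; the period trend gives S the larger value.
F > S: both effects reinforce here, so F is clearly the higher of the two.
Cl > F: this pair runs against the simple trend — see the exception note.
Note the exception: Cl has a higher electron affinity than F, contrary to the simple trend — F's small 2p subshell makes the incoming electron feel strong e⁻–e⁻ repulsion, so Cl actually releases more energy on gaining an electron.
Approximate values (kJ/mol): F 328, Na 53, S 200, Cl 349, Ca 2, In 29.
So from highest to lowest: Cl > F > S > Na > In > Ca.

Cl > F > S > Na > In > Ca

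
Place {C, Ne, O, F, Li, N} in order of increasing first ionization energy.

Li < C < O < N < F < Ne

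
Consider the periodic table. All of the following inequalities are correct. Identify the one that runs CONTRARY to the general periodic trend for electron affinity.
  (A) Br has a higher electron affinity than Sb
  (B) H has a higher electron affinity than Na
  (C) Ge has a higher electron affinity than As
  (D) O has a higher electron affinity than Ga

The general trend: electron affinity increases across a period and decreases down a group.
(A) Br (period 4, group 17) vs Sb (period 5, group 15): the stated order agrees with the simple trend.
(B) H (period 1, group 1) vs Na (period 3, group 1): the stated order agrees with the simple trend.
(C) Ge (period 4, group 14) vs As (period 4, group 15): the stated order contradicts the simple trend.
(D) O (period 2, group 16) vs Ga (period 4, group 13): the stated order agrees with the simple trend.
The exception is (C): adding an electron to As's half-filled 4p³ is unfavourable, so Ge (4p²) has the more exothermic EA.

(C)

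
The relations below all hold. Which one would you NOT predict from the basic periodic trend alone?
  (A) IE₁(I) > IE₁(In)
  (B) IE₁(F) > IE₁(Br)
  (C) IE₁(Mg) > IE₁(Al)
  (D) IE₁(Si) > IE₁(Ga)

(C)

The general trend: IE₁ increases across a period and decreases down a group.
(A) I (period 5, group 17) vs In (period 5, group 13): the stated order agrees with the simple trend.
(B) F (period 2, group 17) vs Br (period 4, group 17): the stated order agrees with the simple trend.
(C) Mg (period 3, group 2) vs Al (period 3, group 13): the stated order contradicts the simple trend.
(D) Si (period 3, group 14) vs Ga (period 4, group 13): the stated order agrees with the simple trend.
The exception is (C): Al's single 3p electron is easier to remove than one from Mg's filled 3s².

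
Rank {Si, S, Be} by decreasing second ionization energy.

IE_2 is the cost of taking one more electron from the +1 cation: Si⁺ still has 3 valence electrons; S⁺ still has 5 valence electrons; Be⁺ still has 1 valence electron.
All are still removing valence electrons, so compare the +1 ions as you would atoms: IE_2 generally rises across a period (higher Z_eff) and falls down a group (larger shell), subject to the usual subshell exceptions.
Valence configurations: Si⁺ [Ne]3s²3p¹, S⁺ [Ne]3s²3p³, Be⁺ [He]2s¹.
The numbers (kJ/mol): Si 1577, S 2252, Be 1757.
Overall IE_2 order: Si < Be < S.

S > Be > Si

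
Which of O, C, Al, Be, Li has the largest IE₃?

After 2 electrons have been removed, what remains? O²⁺ still has 4 valence electrons; C²⁺ still has 2 valence electrons; Al²⁺ still has 1 valence electron; Be²⁺ is the bare [He] core; Li²⁺ is already 1 electron into the core.
Breaking into a closed-shell core is much more expensive than removing a leftover valence electron — Li and Be have the largest IE_3 here.
Valence configurations: O²⁺ [He]2s²2p², C²⁺ [He]2s², Al²⁺ [Ne]3s¹.
Approximate IE_3 values (kJ/mol): O 5300, C 4620, Al 2745, Be 14849, Li 11815.
So the third ionization energies run Al < C < O < Li < Be.

Be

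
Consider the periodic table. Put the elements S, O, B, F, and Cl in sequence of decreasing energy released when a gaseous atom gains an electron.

Electron affinity generally becomes more exothermic across a period toward the halogens and less exothermic down a group.
Here both period and group differ, so the two effects have to be weighed against each other.
O > B: both are in period 2; the period trend gives O the larger value.
S > O: this pair runs against the simple trend — see the exception note.
F > S: both effects reinforce here, so F is clearly the higher of the two.
Cl > F: this pair runs against the simple trend — see the exception note.
Note the exception: S has a higher electron affinity than O, contrary to the simple trend — the compact 2p subshell of O repels the added electron more than S's larger 3p does.
Note the exception: Cl has a higher electron affinity than F, contrary to the simple trend — F's small 2p subshell makes the incoming electron feel strong e⁻–e⁻ repulsion, so Cl actually releases more energy on gaining an electron.
For reference (kJ/mol): B 27, O 141, F 328, S 200, Cl 349.
So from highest to lowest: Cl > F > S > O > B.

Cl > F > S > O > B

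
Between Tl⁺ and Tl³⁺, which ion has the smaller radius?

Both ions have Z = 81 protons, but Tl³⁺ has lost more electrons, so its remaining electrons feel a larger effective nuclear charge per electron and are pulled in more tightly.
Higher positive charge → smaller ion, so Tl⁺ > Tl³⁺.

Tl³⁺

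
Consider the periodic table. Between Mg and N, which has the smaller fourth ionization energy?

N

IE_4 is the cost of taking one more electron from the +3 cation: Mg³⁺ is already 1 electron into the core; N³⁺ still has 2 valence electrons.
Core electrons are held far more tightly than valence electrons, so Mg tops the IE_4 order.
The numbers (kJ/mol): Mg 10543, N 7475.
Hence IE_4: N < Mg.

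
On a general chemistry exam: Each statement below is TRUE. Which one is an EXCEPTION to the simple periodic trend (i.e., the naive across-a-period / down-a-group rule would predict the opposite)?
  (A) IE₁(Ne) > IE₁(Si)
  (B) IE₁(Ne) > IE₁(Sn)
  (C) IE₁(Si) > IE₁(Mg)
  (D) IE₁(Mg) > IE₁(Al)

The general trend: first ionisation energy increases across a period and decreases down a group.
(A) Ne (period 2, group 18) vs Si (period 3, group 14): the stated order agrees with the simple trend.
(B) Ne (period 2, group 18) vs Sn (period 5, group 14): the stated order agrees with the simple trend.
(C) Si (period 3, group 14) vs Mg (period 3, group 2): the stated order agrees with the simple trend.
(D) Mg (period 3, group 2) vs Al (period 3, group 13): the stated order contradicts the simple trend.
The exception is (D): Al's single 3p electron is easier to remove than one from Mg's filled 3s².

(D)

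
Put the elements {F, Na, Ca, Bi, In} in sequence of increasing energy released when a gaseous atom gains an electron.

F is in period 2, group 17; Na is in period 3, group 1; Ca is in period 4, group 2; In is in period 5, group 13; Bi is in period 6, group 15.
Atoms with high Z_eff and room in the valence shell (especially the halogens) have the most exothermic electron affinities.
Neither a single period nor a single group — weigh both effects.
In > Ca: period and group pull opposite ways; the across-period shift dominates (29 vs 2 kJ/mol).
Na > In: the two effects oppose for this pair; the down-group effect wins (53 vs 29 kJ/mol).
Bi > Na: the two effects oppose for this pair; the across-period effect wins (91 vs 53 kJ/mol).
F > Bi: relative to Bi, both the across-period and down-group shifts push F's electron affinity up.
For reference (kJ/mol): F 328, Na 53, Ca 2, In 29, Bi 91.
So from lowest to highest: Ca < In < Na < Bi < F.

Ca < In < Na < Bi < F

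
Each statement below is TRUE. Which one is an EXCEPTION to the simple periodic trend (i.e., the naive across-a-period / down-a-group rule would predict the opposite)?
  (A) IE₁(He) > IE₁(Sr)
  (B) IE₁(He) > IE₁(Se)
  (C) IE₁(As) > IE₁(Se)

(C)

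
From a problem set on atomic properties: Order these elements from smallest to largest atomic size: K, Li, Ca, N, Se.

N < Se < Li < Ca < K

Li is in period 2, group 1; N is in period 2, group 15; K is in period 4, group 1; Ca is in period 4, group 2; Se is in period 4, group 16.
Radius decreases left→right (rising Z_eff, same n) and increases top→bottom (higher n).
Here both period and group differ, so the two effects have to be weighed against each other.
Se > N: period and group pull opposite ways; the down-group shift dominates (116 vs 71 pm).
Li > Se: period and group pull opposite ways; the across-period shift dominates (133 vs 116 pm).
Ca > Li: the two effects oppose for this pair; the down-group effect wins (171 vs 133 pm).
K > Ca: K lies to the left of Ca in period 4, so the across-period effect alone puts K larger.
Approximate values (pm): Li 133, N 71, K 196, Ca 171, Se 116.
So from smallest to largest: N < Se < Li < Ca < K.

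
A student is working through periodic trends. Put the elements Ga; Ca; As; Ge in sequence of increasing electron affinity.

Ca, Ga, As, Ge

Ca is in period 4, group 2; Ga is in period 4, group 13; Ge is in period 4, group 14; As is in period 4, group 15.
EA tends to increase across a period and decrease down a group, though the pattern is less regular than for IE or radius.
All lie in period 4; the across-period trend (electron affinity increases left to right) applies, with the exception below.
Note the exception: Ge has a higher electron affinity than As, contrary to the simple trend — adding an electron to As's half-filled 4p³ is unfavourable, so Ge (4p²) has the more exothermic EA.
Tabulated electron affinity (kJ/mol): Ca 2, Ga 29, Ge 119, As 78.
So from lowest to highest: Ca < Ga < As < Ge.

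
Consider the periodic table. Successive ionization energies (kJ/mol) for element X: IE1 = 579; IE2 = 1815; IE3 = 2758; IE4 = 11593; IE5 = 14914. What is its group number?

Group 13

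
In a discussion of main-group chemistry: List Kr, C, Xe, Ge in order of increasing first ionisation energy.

First ionization energy rises across a period (greater Z_eff holds electrons more tightly) and falls down a group (valence electrons are farther from the nucleus).
These span different periods and groups, so the two trends combine.
C > Ge: they share group 14; the group trend gives C the larger value.
Xe > C: the two effects oppose for this pair; the across-period effect wins (1170 vs 1086 kJ/mol).
Kr > Xe: Kr sits above Xe in group 18, so the down-group effect alone puts Kr higher.
For reference (kJ/mol): C 1086, Ge 762, Kr 1351, Xe 1170.
So from lowest to highest: Ge < C < Xe < Kr.

Ge < C < Xe < Kr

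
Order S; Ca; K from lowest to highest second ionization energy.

Ca < S < K

After 1 electron has been removed, what remains? S⁺ still has 5 valence electrons; Ca⁺ still has 1 valence electron; K⁺ is the bare [Ar] core.
Breaking into a closed-shell core is much more expensive than removing a leftover valence electron — K has the largest IE_2 here.
Valence configurations: S⁺ [Ne]3s²3p³, Ca⁺ [Ar]4s¹.
Approximate IE_2 values (kJ/mol): S 2252, Ca 1145, K 3052.
Putting it together, IE_2: Ca < S < K.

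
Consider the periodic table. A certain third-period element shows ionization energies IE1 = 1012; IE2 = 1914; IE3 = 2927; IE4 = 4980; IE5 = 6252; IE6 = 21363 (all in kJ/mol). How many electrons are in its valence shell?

5

Look for the largest jump between consecutive ionization energies: IE6/IE5 ≈ 3.4, far larger than any earlier ratio.
That jump marks the point where a core electron is being removed. So the atom has 5 valence electrons.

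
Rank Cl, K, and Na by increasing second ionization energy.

Consider each +1 ion: Cl⁺ still has 6 valence electrons; K⁺ is the bare [Ar] core; Na⁺ is the bare [Ne] core.
Breaking into a closed-shell core is much more expensive than removing a leftover valence electron — K and Na have the largest IE_2 here.
Approximate IE_2 values (kJ/mol): Cl 2298, K 3052, Na 4562.
Putting it together, IE_2: Cl < K < Na.

Cl < K < Na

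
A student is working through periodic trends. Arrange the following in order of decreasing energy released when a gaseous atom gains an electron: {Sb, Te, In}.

In is in period 5, group 13; Sb is in period 5, group 15; Te is in period 5, group 16.
EA tends to increase across a period and decrease down a group, though the pattern is less regular than for IE or radius.
All lie in period 5, so electron affinity increases left to right.
So from highest to lowest: Te > Sb > In.

Te > Sb > In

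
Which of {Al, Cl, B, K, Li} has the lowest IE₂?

Al

The second ionization energy removes an electron from the +1 ion. For each element: Al⁺ still has 2 valence electrons; Cl⁺ still has 6 valence electrons; B⁺ still has 2 valence electrons; K⁺ is the bare [Ar] core; Li⁺ is the bare [He] core.
Core electrons are held far more tightly than valence electrons, so K and Li top the IE_2 order.
Valence configurations: Al⁺ [Ne]3s², Cl⁺ [Ne]3s²3p⁴, B⁺ [He]2s².
Tabulated IE_2 (kJ/mol): Al 1817, Cl 2298, B 2427, K 3052, Li 7298.
So the second ionization energies run Al < Cl < B < K < Li.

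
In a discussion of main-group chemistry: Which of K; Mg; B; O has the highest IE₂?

IE_2 is the cost of taking one more electron from the +1 cation: K⁺ is the bare [Ar] core; Mg⁺ still has 1 valence electron; B⁺ still has 2 valence electrons; O⁺ still has 5 valence electrons.
Usually core removal costs more than valence removal, but here the competition is close: a tightly held n=2 valence electron can cost more to remove than an n=3 core electron, so the actual values have to decide it.
Valence configurations: Mg⁺ [Ne]3s¹, B⁺ [He]2s², O⁺ [He]2s²2p³.
Approximate IE_2 values (kJ/mol): K 3052, Mg 1451, B 2427, O 3388.
Hence IE_2: Mg < B < K < O.

O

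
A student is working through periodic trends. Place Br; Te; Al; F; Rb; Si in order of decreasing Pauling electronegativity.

F > Br > Te > Si > Al > Rb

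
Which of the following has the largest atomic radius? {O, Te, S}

O is in period 2, group 16; S is in period 3, group 16; Te is in period 5, group 16.
Moving right in a period, electrons are added to the same shell under a stronger nuclear pull, so atoms get smaller; moving down, a new shell is opened and atoms get larger.
All are in group 16, so atomic radius increases down the group.
The largest atomic radius among these belongs to Te.

Te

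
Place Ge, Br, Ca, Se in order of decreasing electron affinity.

Br > Se > Ge > Ca

EA tends to increase across a period and decrease down a group, though the pattern is less regular than for IE or radius.
All lie in period 4, so electron affinity increases left to right.
So from highest to lowest: Br > Se > Ge > Ca.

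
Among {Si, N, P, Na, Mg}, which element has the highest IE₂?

IE_2 is the cost of taking one more electron from the +1 cation: Si⁺ still has 3 valence electrons; N⁺ still has 4 valence electrons; P⁺ still has 4 valence electrons; Na⁺ is the bare [Ne] core; Mg⁺ still has 1 valence electron.
Core electrons are held far more tightly than valence electrons, so Na tops the IE_2 order.
Valence configurations: Si⁺ [Ne]3s²3p¹, N⁺ [He]2s²2p², P⁺ [Ne]3s²3p², Mg⁺ [Ne]3s¹.
Approximate IE_2 values (kJ/mol): Si 1577, N 2856, P 1907, Na 4562, Mg 1451.
Overall IE_2 order: Mg < Si < P < N < Na.

Na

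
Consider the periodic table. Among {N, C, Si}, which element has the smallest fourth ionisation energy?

Si

The fourth ionization energy removes an electron from the +3 ion. For each element: N³⁺ still has 2 valence electrons; C³⁺ still has 1 valence electron; Si³⁺ still has 1 valence electron.
All are still removing valence electrons, so compare the +3 ions as you would atoms: IE_4 generally rises across a period (higher Z_eff) and falls down a group (larger shell), subject to the usual subshell exceptions.
Valence configurations: N³⁺ [He]2s², C³⁺ [He]2s¹, Si³⁺ [Ne]3s¹.
Tabulated IE_4 (kJ/mol): N 7475, C 6223, Si 4356.
Hence IE_4: Si < C < N.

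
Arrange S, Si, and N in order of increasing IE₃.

Si < S < N

Consider each +2 ion: S²⁺ still has 4 valence electrons; Si²⁺ still has 2 valence electrons; N²⁺ still has 3 valence electrons.
All are still removing valence electrons, so compare the +2 ions as you would atoms: IE_3 generally rises across a period (higher Z_eff) and falls down a group (larger shell), subject to the usual subshell exceptions.
Valence configurations: S²⁺ [Ne]3s²3p², Si²⁺ [Ne]3s², N²⁺ [He]2s²2p¹.
The numbers (kJ/mol): S 3357, Si 3232, N 4578.
Putting it together, IE_3: Si < S < N.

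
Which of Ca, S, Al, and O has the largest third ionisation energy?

O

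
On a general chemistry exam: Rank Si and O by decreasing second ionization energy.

O > Si

IE_2 is the cost of taking one more electron from the +1 cation: Si⁺ still has 3 valence electrons; O⁺ still has 5 valence electrons.
All are still removing valence electrons, so compare the +1 ions as you would atoms: IE_2 generally rises across a period (higher Z_eff) and falls down a group (larger shell), subject to the usual subshell exceptions.
Valence configurations: Si⁺ [Ne]3s²3p¹, O⁺ [He]2s²2p³.
Tabulated IE_2 (kJ/mol): Si 1577, O 3388.
Putting it together, IE_2: Si < O.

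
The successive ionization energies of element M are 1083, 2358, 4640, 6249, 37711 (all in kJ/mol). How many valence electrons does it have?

4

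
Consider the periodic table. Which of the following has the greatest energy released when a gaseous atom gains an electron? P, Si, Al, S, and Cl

Cl

Al is in period 3, group 13; Si is in period 3, group 14; P is in period 3, group 15; S is in period 3, group 16; Cl is in period 3, group 17.
EA tends to increase across a period and decrease down a group, though the pattern is less regular than for IE or radius.
All lie in period 3; the across-period trend (electron affinity increases left to right) applies, with the exception below.
Note the exception: Si has a higher electron affinity than P, contrary to the simple trend — adding an electron to P's half-filled 3p³ is unfavourable, so Si (3p²) has the more exothermic EA.
Approximate values (kJ/mol): Al 42, Si 134, P 72, S 200, Cl 349.
The greatest energy released when a gaseous atom gains an electron among these belongs to Cl.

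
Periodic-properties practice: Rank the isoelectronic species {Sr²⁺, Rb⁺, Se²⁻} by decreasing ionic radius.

Se²⁻ > Rb⁺ > Sr²⁺

All of these have 36 electrons, so size is governed by nuclear charge alone: the more protons, the stronger the pull on the same electron cloud, and the smaller the ion.
Nuclear charges: Sr²⁺ (Z=38), Rb⁺ (Z=37), Se²⁻ (Z=34).
Largest to smallest: Se²⁻ > Rb⁺ > Sr²⁺.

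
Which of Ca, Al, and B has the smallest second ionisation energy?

IE_2 is the cost of taking one more electron from the +1 cation: Ca⁺ still has 1 valence electron; Al⁺ still has 2 valence electrons; B⁺ still has 2 valence electrons.
All are still removing valence electrons, so compare the +1 ions as you would atoms: IE_2 generally rises across a period (higher Z_eff) and falls down a group (larger shell), subject to the usual subshell exceptions.
Valence configurations: Ca⁺ [Ar]4s¹, Al⁺ [Ne]3s², B⁺ [He]2s².
Approximate IE_2 values (kJ/mol): Ca 1145, Al 1817, B 2427.
Putting it together, IE_2: Ca < Al < B.

Ca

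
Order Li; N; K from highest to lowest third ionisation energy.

Li > N > K

The third ionization energy removes an electron from the +2 ion. For each element: Li²⁺ is already 1 electron into the core; N²⁺ still has 3 valence electrons; K²⁺ is already 1 electron into the core.
Usually core removal costs more than valence removal, but here the competition is close: a tightly held n=2 valence electron can cost more to remove than an n=3 core electron, so the actual values have to decide it.
Tabulated IE_3 (kJ/mol): Li 11815, N 4578, K 4420.
Hence IE_3: K < N < Li.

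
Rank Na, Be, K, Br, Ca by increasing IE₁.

K, Na, Ca, Be, Br

First ionization energy rises across a period (greater Z_eff holds electrons more tightly) and falls down a group (valence electrons are farther from the nucleus).
Neither a single period nor a single group — weigh both effects.
Na > K: Na sits above K in group 1, so the down-group effect alone puts Na higher.
Ca > Na: the two effects oppose for this pair; the across-period effect wins (590 vs 496 kJ/mol).
Be > Ca: Be sits above Ca in group 2, so the down-group effect alone puts Be higher.
Br > Be: period and group pull opposite ways; the across-period shift dominates (1140 vs 900 kJ/mol).
For reference (kJ/mol): Be 900, Na 496, K 419, Ca 590, Br 1140.
So from lowest to highest: K < Na < Ca < Be < Br.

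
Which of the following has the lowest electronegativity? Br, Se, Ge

Atoms toward the upper right of the periodic table pull bonding electrons most strongly.
All lie in period 4, so electronegativity increases left to right.
The lowest electronegativity among these belongs to Ge.

Ge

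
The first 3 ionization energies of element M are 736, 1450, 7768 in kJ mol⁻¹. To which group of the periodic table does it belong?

Group 2

Look for the largest jump between consecutive ionization energies: IE3/IE2 ≈ 5.4, far larger than any earlier ratio.
That jump marks the point where a core electron is being removed. So the atom has 2 valence electrons.
A main-group element with 2 valence electrons is in group 2.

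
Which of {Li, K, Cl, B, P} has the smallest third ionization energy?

P

IE_3 is the cost of taking one more electron from the +2 cation: Li²⁺ is already 1 electron into the core; K²⁺ is already 1 electron into the core; Cl²⁺ still has 5 valence electrons; B²⁺ still has 1 valence electron; P²⁺ still has 3 valence electrons.
Breaking into a closed-shell core is much more expensive than removing a leftover valence electron — K and Li have the largest IE_3 here.
Valence configurations: Cl²⁺ [Ne]3s²3p³, B²⁺ [He]2s¹, P²⁺ [Ne]3s²3p¹.
Tabulated IE_3 (kJ/mol): Li 11815, K 4420, Cl 3822, B 3660, P 2914.
Putting it together, IE_3: P < B < Cl < K < Li.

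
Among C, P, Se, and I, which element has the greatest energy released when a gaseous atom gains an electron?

I

Adding an electron releases more energy for atoms nearer the top right (short of the noble gases).
These sit on a diagonal, where the across-period and down-group effects partly cancel.
C > P: period and group pull opposite ways; the down-group shift dominates (122 vs 72 kJ/mol).
Se > C: the two effects oppose for this pair; the across-period effect wins (195 vs 122 kJ/mol).
I > Se: period and group pull opposite ways; the across-period shift dominates (295 vs 195 kJ/mol).
Approximate values (kJ/mol): C 122, P 72, Se 195, I 295.
The greatest energy released when a gaseous atom gains an electron among these belongs to I.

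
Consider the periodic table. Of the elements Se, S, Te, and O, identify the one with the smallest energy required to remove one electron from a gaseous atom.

O is in period 2, group 16; S is in period 3, group 16; Se is in period 4, group 16; Te is in period 5, group 16.
Across a period the outer electron is held more tightly (higher IE₁); down a group it sits in a higher shell, more shielded, and comes off more easily.
All are in group 16, so first ionization energy increases up the group.
The smallest energy required to remove one electron from a gaseous atom among these belongs to Te.

Te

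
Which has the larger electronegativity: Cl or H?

Cl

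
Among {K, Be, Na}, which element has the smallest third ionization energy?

K

Consider each +2 ion: K²⁺ is already 1 electron into the core; Be²⁺ is the bare [He] core; Na²⁺ is already 1 electron into the core.
All of these are removing an electron from a noble-gas core or deeper; the smaller core (lower principal quantum number) is held far more tightly, and within a period the higher nuclear charge binds the same core more tightly.
The numbers (kJ/mol): K 4420, Be 14849, Na 6910.
Putting it together, IE_3: K < Na < Be.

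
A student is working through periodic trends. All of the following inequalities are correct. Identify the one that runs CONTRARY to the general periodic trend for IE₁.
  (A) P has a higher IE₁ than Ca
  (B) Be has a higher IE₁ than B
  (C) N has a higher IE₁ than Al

(B)

The general trend: IE₁ increases across a period and decreases down a group.
(A) P (period 3, group 15) vs Ca (period 4, group 2): the stated order agrees with the simple trend.
(B) Be (period 2, group 2) vs B (period 2, group 13): the stated order contradicts the simple trend.
(C) N (period 2, group 15) vs Al (period 3, group 13): the stated order agrees with the simple trend.
The exception is (B): removing B's lone 2p electron is easier than breaking Be's filled 2s².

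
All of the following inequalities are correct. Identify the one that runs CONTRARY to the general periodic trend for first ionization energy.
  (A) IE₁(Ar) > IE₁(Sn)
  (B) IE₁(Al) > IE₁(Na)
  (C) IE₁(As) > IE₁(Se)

(C)

The general trend: first ionization energy increases across a period and decreases down a group.
(A) Ar (period 3, group 18) vs Sn (period 5, group 14): the stated order agrees with the simple trend.
(B) Al (period 3, group 13) vs Na (period 3, group 1): the stated order agrees with the simple trend.
(C) As (period 4, group 15) vs Se (period 4, group 16): the stated order contradicts the simple trend.
The exception is (C): Se (4p⁴) ionizes more easily than half-filled As (4p³).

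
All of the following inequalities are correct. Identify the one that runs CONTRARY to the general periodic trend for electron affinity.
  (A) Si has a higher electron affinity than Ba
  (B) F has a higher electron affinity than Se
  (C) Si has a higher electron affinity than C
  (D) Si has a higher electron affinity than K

The general trend: electron affinity increases across a period and decreases down a group.
(A) Si (period 3, group 14) vs Ba (period 6, group 2): the stated order agrees with the simple trend.
(B) F (period 2, group 17) vs Se (period 4, group 16): the stated order agrees with the simple trend.
(C) Si (period 3, group 14) vs C (period 2, group 14): the stated order contradicts the simple trend.
(D) Si (period 3, group 14) vs K (period 4, group 1): the stated order agrees with the simple trend.
The exception is (C): Si's larger, more diffuse 3p orbitals accept an added electron slightly more readily than C's compact 2p.

(C)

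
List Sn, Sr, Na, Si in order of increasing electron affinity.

EA tends to increase across a period and decrease down a group, though the pattern is less regular than for IE or radius.
These span different periods and groups, so the two trends combine.
Na > Sr: the two effects oppose for this pair; the down-group effect wins (53 vs 5 kJ/mol).
Sn > Na: period and group pull opposite ways; the across-period shift dominates (107 vs 53 kJ/mol).
Si > Sn: they share group 14; the group trend gives Si the larger value.
Tabulated electron affinity (kJ/mol): Na 53, Si 134, Sr 5, Sn 107.
So from lowest to highest: Sr < Na < Sn < Si.

Sr < Na < Sn < Si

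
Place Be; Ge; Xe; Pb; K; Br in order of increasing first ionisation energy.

Removing the outermost electron gets harder across a period and easier down a group.
Here both period and group differ, so the two effects have to be weighed against each other.
Pb > K: the two effects oppose for this pair; the across-period effect wins (716 vs 419 kJ/mol).
Ge > Pb: Ge sits above Pb in group 14, so the down-group effect alone puts Ge higher.
Be > Ge: the two effects oppose for this pair; the down-group effect wins (900 vs 762 kJ/mol).
Br > Be: the two effects oppose for this pair; the across-period effect wins (1140 vs 900 kJ/mol).
Xe > Br: period and group pull opposite ways; the across-period shift dominates (1170 vs 1140 kJ/mol).
Tabulated first ionization energy (kJ/mol): Be 900, K 419, Ge 762, Br 1140, Xe 1170, Pb 716.
So from lowest to highest: K < Pb < Ge < Be < Br < Xe.

K, Pb, Ge, Be, Br, Xe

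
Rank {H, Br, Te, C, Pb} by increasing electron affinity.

Pb < H < C < Te < Br

EA tends to increase across a period and decrease down a group, though the pattern is less regular than for IE or radius.
These span different periods and groups, so the two trends combine.
H > Pb: period and group pull opposite ways; the down-group shift dominates (73 vs 35 kJ/mol).
C > H: period and group pull opposite ways; the across-period shift dominates (122 vs 73 kJ/mol).
Te > C: period and group pull opposite ways; the across-period shift dominates (190 vs 122 kJ/mol).
Br > Te: relative to Te, both the across-period and down-group shifts push Br's electron affinity up.
Approximate values (kJ/mol): H 73, C 122, Br 325, Te 190, Pb 35.
So from lowest to highest: Pb < H < C < Te < Br.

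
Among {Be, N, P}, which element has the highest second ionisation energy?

N

After 1 electron has been removed, what remains? Be⁺ still has 1 valence electron; N⁺ still has 4 valence electrons; P⁺ still has 4 valence electrons.
All are still removing valence electrons, so compare the +1 ions as you would atoms: IE_2 generally rises across a period (higher Z_eff) and falls down a group (larger shell), subject to the usual subshell exceptions.
Valence configurations: Be⁺ [He]2s¹, N⁺ [He]2s²2p², P⁺ [Ne]3s²3p².
Approximate IE_2 values (kJ/mol): Be 1757, N 2856, P 1907.
Hence IE_2: Be < P < N.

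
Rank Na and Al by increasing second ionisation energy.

Al < Na

Consider each +1 ion: Na⁺ is the bare [Ne] core; Al⁺ still has 2 valence electrons.
Pulling an electron out of a noble-gas core costs far more than removing a remaining valence electron, so Na sits at the high end of IE_2.
Approximate IE_2 values (kJ/mol): Na 4562, Al 1817.
Overall IE_2 order: Al < Na.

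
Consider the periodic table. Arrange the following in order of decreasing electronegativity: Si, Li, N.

N > Si > Li

Li is in period 2, group 1; N is in period 2, group 15; Si is in period 3, group 14.
Electronegativity increases across a period and decreases down a group, tracking effective nuclear charge and atomic size.
Neither a single period nor a single group — weigh both effects.
Si > Li: period and group pull opposite ways; the across-period shift dominates (1.90 vs 0.98).
N > Si: both effects reinforce here, so N is clearly the higher of the two.
For reference (Pauling): Li 0.98, N 3.04, Si 1.90.
So from highest to lowest: N > Si > Li.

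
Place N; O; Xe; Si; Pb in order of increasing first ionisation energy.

N is in period 2, group 15; O is in period 2, group 16; Si is in period 3, group 14; Xe is in period 5, group 18; Pb is in period 6, group 14.
Removing the outermost electron gets harder across a period and easier down a group.
These span different periods and groups, so the two trends combine.
Si > Pb: Si sits above Pb in group 14, so the down-group effect alone puts Si higher.
Xe > Si: the two effects oppose for this pair; the across-period effect wins (1170 vs 786 kJ/mol).
O > Xe: period and group pull opposite ways; the down-group shift dominates (1314 vs 1170 kJ/mol).
N > O: this pair runs against the simple trend — see the exception note.
Note the exception: N has a higher first ionization energy than O, contrary to the simple trend — pairing an electron in O's 2p⁴ costs repulsion energy, so O ionizes more easily than half-filled N (2p³).
Tabulated first ionization energy (kJ/mol): N 1402, O 1314, Si 786, Xe 1170, Pb 716.
So from lowest to highest: Pb < Si < Xe < O < N.

Pb < Si < Xe < O < N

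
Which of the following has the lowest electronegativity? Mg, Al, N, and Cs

Cs

N is in period 2, group 15; Mg is in period 3, group 2; Al is in period 3, group 13; Cs is in period 6, group 1.
Smaller atoms with higher effective nuclear charge are more electronegative.
Neither a single period nor a single group — weigh both effects.
Mg > Cs: relative to Cs, both the across-period and down-group shifts push Mg's electronegativity up.
Al > Mg: both are in period 3; the period trend gives Al the larger value.
N > Al: relative to Al, both the across-period and down-group shifts push N's electronegativity up.
Tabulated electronegativity (Pauling): N 3.04, Mg 1.31, Al 1.61, Cs 0.79.
The lowest electronegativity among these belongs to Cs.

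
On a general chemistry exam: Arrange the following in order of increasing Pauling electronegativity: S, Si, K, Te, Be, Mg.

K < Mg < Be < Si < Te < S

Be is in period 2, group 2; Mg is in period 3, group 2; Si is in period 3, group 14; S is in period 3, group 16; K is in period 4, group 1; Te is in period 5, group 16.
Atoms toward the upper right of the periodic table pull bonding electrons most strongly.
These span different periods and groups, so the two trends combine.
Mg > K: both effects reinforce here, so Mg is clearly the higher of the two.
Be > Mg: Be sits above Mg in group 2, so the down-group effect alone puts Be higher.
Si > Be: the two effects oppose for this pair; the across-period effect wins (1.90 vs 1.57).
Te > Si: period and group pull opposite ways; the across-period shift dominates (2.10 vs 1.90).
S > Te: S sits above Te in group 16, so the down-group effect alone puts S higher.
Approximate values (Pauling): Be 1.57, Mg 1.31, Si 1.90, S 2.58, K 0.82, Te 2.10.
So from lowest to highest: K < Mg < Be < Si < Te < S.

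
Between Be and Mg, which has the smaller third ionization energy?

After 2 electrons have been removed, what remains? Be²⁺ is the bare [He] core; Mg²⁺ is the bare [Ne] core.
All of these are removing an electron from a noble-gas core or deeper; the smaller core (lower principal quantum number) is held far more tightly, and within a period the higher nuclear charge binds the same core more tightly.
The numbers (kJ/mol): Be 14849, Mg 7733.
So the third ionization energies run Mg < Be.

Mg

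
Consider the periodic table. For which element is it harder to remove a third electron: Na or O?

Na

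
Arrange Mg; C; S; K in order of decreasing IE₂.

IE_2 is the cost of taking one more electron from the +1 cation: Mg⁺ still has 1 valence electron; C⁺ still has 3 valence electrons; S⁺ still has 5 valence electrons; K⁺ is the bare [Ar] core.
Breaking into a closed-shell core is much more expensive than removing a leftover valence electron — K has the largest IE_2 here.
Valence configurations: Mg⁺ [Ne]3s¹, C⁺ [He]2s²2p¹, S⁺ [Ne]3s²3p³.
Approximate IE_2 values (kJ/mol): Mg 1451, C 2353, S 2252, K 3052.
Putting it together, IE_2: Mg < S < C < K.

K > C > S > Mg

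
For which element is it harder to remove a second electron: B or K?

K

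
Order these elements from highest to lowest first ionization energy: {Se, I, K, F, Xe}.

F is in period 2, group 17; K is in period 4, group 1; Se is in period 4, group 16; I is in period 5, group 17; Xe is in period 5, group 18.
IE₁ increases left→right with effective nuclear charge and decreases top→bottom as the valence shell moves farther out.
Neither a single period nor a single group — weigh both effects.
Se > K: Se lies to the right of K in period 4, so the across-period effect alone puts Se higher.
I > Se: period and group pull opposite ways; the across-period shift dominates (1008 vs 941 kJ/mol).
Xe > I: Xe lies to the right of I in period 5, so the across-period effect alone puts Xe higher.
F > Xe: period and group pull opposite ways; the down-group shift dominates (1681 vs 1170 kJ/mol).
Approximate values (kJ/mol): F 1681, K 419, Se 941, I 1008, Xe 1170.
So from highest to lowest: F > Xe > I > Se > K.

F > Xe > I > Se > K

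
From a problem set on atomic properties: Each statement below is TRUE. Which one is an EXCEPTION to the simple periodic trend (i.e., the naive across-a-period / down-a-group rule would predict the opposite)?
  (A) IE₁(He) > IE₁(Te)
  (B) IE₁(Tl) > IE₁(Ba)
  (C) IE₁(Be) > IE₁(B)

The general trend: first ionisation energy increases across a period and decreases down a group.
(A) He (period 1, group 18) vs Te (period 5, group 16): the stated order agrees with the simple trend.
(B) Tl (period 6, group 13) vs Ba (period 6, group 2): the stated order agrees with the simple trend.
(C) Be (period 2, group 2) vs B (period 2, group 13): the stated order contradicts the simple trend.
The exception is (C): removing B's lone 2p electron is easier than breaking Be's filled 2s².

(C)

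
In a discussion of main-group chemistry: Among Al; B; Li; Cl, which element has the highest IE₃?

The third ionization energy removes an electron from the +2 ion. For each element: Al²⁺ still has 1 valence electron; B²⁺ still has 1 valence electron; Li²⁺ is already 1 electron into the core; Cl²⁺ still has 5 valence electrons.
Core electrons are held far more tightly than valence electrons, so Li tops the IE_3 order.
Valence configurations: Al²⁺ [Ne]3s¹, B²⁺ [He]2s¹, Cl²⁺ [Ne]3s²3p³.
Tabulated IE_3 (kJ/mol): Al 2745, B 3660, Li 11815, Cl 3822.
Overall IE_3 order: Al < B < Cl < Li.

Li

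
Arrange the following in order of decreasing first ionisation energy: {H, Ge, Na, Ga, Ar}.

Ar > H > Ge > Ga > Na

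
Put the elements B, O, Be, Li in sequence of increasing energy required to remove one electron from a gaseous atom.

IE₁ increases left→right with effective nuclear charge and decreases top→bottom as the valence shell moves farther out.
All lie in period 2; the across-period trend (first ionization energy increases left to right) applies, with the exception below.
Note the exception: Be has a higher first ionization energy than B, contrary to the simple trend — removing B's lone 2p electron is easier than breaking Be's filled 2s².
Approximate values (kJ/mol): Li 520, Be 900, B 801, O 1314.
So from lowest to highest: Li < B < Be < O.

Li, B, Be, O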